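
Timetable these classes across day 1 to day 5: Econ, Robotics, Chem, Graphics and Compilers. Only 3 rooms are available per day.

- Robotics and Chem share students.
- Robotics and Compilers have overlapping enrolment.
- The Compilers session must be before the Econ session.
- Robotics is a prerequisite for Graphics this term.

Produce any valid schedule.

Econ -> day 2, Compilers -> day 1, Robotics -> day 2, Graphics -> day 3, Chem -> day 1

Checking: Compilers(day 1) before Econ(day 2); Robotics(day 2) before Graphics(day 3); Robotics(day 2) != Chem(day 1); Robotics(day 2) != Compilers(day 1); max 2 per day (cap 3).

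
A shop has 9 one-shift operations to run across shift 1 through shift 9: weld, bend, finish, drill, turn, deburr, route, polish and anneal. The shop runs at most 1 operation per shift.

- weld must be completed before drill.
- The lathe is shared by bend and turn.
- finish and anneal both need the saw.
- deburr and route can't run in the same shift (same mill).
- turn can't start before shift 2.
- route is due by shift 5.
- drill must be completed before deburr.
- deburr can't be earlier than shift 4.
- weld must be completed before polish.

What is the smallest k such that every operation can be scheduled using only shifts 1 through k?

The precedence chain requires at least 3 distinct shifts.
With at most 1 per shift and 9 operations, at least 9 shifts are needed.
deburr can't be placed before shift 4, so the schedule must run through at least shift 4.
9 works (last occupied shift: shift 9): for example route -> shift 1; bend -> shift 7; drill -> shift 3; deburr -> shift 4; weld -> shift 2; turn -> shift 5; finish -> shift 8; polish -> shift 6; anneal -> shift 9.

9 shifts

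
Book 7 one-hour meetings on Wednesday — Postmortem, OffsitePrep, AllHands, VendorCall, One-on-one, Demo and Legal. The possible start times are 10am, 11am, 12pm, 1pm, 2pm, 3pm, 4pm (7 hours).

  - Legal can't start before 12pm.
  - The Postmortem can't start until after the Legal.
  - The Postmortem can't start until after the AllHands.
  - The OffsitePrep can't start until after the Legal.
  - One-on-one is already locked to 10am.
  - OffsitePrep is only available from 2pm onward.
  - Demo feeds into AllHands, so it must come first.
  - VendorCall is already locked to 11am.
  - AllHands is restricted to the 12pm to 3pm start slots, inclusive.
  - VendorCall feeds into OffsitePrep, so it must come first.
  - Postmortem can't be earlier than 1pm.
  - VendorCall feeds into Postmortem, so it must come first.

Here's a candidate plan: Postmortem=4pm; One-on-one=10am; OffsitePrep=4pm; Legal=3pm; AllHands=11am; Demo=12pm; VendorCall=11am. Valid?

Postmortem can't be earlier than 1pm — holds.
OffsitePrep is only available from 2pm onward — holds.
The OffsitePrep can't start until after the Legal — holds.
VendorCall feeds into Postmortem, so it must come first — holds.
VendorCall is already locked to 11am — holds.
One-on-one is already locked to 10am — holds.
Legal can't start before 12pm — holds.
The Postmortem can't start until after the Legal — holds.
VendorCall feeds into OffsitePrep, so it must come first — holds.
The Postmortem can't start until after the AllHands — holds.
AllHands is restricted to the 12pm to 3pm start slots, inclusive — violated.
Demo feeds into AllHands, so it must come first — violated.

No. AllHands is restricted to the 12pm to 3pm start slots, inclusive is not satisfied.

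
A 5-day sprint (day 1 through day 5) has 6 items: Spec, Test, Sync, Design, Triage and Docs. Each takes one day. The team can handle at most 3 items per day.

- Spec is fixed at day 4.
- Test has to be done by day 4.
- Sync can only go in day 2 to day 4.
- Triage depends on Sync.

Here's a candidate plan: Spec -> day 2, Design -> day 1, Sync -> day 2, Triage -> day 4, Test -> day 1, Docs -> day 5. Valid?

Test has to be done by day 4 — holds.
Spec is fixed at day 4 — violated.
The team can handle at most 3 items per day — holds.
Sync can only go in day 2 to day 4 — holds.
Triage depends on Sync — holds.

No — it violates: Spec is fixed at day 4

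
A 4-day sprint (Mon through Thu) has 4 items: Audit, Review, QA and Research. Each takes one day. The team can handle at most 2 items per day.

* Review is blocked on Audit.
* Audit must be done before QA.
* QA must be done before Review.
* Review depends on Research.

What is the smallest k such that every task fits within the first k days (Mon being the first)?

3 days

The precedence chain requires at least 3 distinct days.
With at most 2 per day and 4 tasks, at least 2 days are needed.
3 works (last occupied day: Wed): for example Review in Wed; Audit in Mon; Research in Mon; QA in Tue.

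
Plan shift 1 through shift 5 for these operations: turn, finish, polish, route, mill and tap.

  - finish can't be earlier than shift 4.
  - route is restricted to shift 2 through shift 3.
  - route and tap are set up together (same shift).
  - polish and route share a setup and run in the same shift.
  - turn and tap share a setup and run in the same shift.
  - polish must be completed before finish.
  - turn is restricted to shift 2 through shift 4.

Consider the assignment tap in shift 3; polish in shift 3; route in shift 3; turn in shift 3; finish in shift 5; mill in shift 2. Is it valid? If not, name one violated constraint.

route is restricted to shift 2 through shift 3 — holds.
route and tap are set up together (same shift) — holds.
polish and route share a setup and run in the same shift — holds.
finish can't be earlier than shift 4 — holds.
polish must be completed before finish — holds.
turn is restricted to shift 2 through shift 4 — holds.
turn and tap share a setup and run in the same shift — holds.

Valid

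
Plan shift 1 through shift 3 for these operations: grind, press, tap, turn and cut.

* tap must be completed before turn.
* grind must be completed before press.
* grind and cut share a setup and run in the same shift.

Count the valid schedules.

Splitting on grind: it can be shift 1 (6), shift 2 (3). Listing each branch's schedules as (press, tap, turn, cut) by shift number:
grind=shift 1: (2,1,2,1) (2,1,3,1) (2,2,3,1) (3,1,2,1) (3,1,3,1) (3,2,3,1) — 6.
grind=shift 2: (3,1,2,2) (3,1,3,2) (3,2,3,2) — 3.
Summing: 6 + 3 = 9.

9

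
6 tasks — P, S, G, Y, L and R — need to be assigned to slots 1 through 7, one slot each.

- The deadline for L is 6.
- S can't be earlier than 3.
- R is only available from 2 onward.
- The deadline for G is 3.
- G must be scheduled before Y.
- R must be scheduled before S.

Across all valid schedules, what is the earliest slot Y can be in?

Precedence pushes Y to at least 2.
Y at 2 is achievable: Y in 2, S in 3, R in 2, L in 1, G in 1, P in 1.

2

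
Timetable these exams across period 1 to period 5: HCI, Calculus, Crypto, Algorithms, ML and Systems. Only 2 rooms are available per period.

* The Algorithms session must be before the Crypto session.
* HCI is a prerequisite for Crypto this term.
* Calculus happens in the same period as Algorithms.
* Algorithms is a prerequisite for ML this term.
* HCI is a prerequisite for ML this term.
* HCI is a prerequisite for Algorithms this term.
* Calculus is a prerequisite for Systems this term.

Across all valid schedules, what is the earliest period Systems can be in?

Precedence pushes Systems to at least period 3.
Systems at period 3 is achievable: Systems in period 3, Algorithms in period 2, Crypto in period 3, HCI in period 1, ML in period 4, Calculus in period 2.

period 3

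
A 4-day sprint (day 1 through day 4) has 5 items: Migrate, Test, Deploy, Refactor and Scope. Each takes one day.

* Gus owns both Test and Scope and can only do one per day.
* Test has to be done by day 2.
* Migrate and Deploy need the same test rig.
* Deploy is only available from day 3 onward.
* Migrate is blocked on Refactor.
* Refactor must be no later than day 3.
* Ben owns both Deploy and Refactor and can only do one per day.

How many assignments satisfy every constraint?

Splitting on Migrate: it can be day 2 (12), day 3 (12), day 4 (12). Listing each branch's schedules as (Test, Deploy, Refactor, Scope) by day number:
Migrate=day 2: (1,3,1,2) (1,3,1,3) (1,3,1,4) (1,4,1,2) (1,4,1,3) (1,4,1,4) (2,3,1,1) (2,3,1,3) (2,3,1,4) (2,4,1,1) (2,4,1,3) (2,4,1,4) — 12.
Migrate=day 3: (1,4,1,2) (1,4,1,3) (1,4,1,4) (1,4,2,2) (1,4,2,3) (1,4,2,4) (2,4,1,1) (2,4,1,3) (2,4,1,4) (2,4,2,1) (2,4,2,3) (2,4,2,4) — 12.
Migrate=day 4: (1,3,1,2) (1,3,1,3) (1,3,1,4) (1,3,2,2) (1,3,2,3) (1,3,2,4) (2,3,1,1) (2,3,1,3) (2,3,1,4) (2,3,2,1) (2,3,2,3) (2,3,2,4) — 12.
Summing: 12 + 12 + 12 = 36.

36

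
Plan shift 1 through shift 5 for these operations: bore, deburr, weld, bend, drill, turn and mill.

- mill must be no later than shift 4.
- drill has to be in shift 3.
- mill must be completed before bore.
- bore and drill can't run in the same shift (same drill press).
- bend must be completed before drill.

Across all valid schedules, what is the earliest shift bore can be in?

Precedence pushes bore to at least shift 2.
bore at shift 2 is achievable: deburr in shift 1; drill in shift 3; mill in shift 1; bore in shift 2; bend in shift 1; turn in shift 1; weld in shift 1.

shift 2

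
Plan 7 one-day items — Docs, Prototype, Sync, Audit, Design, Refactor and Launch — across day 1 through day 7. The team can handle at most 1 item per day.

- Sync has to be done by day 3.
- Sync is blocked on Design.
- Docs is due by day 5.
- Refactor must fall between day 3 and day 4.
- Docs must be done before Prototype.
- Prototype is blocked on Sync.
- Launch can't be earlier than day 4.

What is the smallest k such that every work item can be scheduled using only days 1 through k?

The precedence chain requires at least 3 distinct days.
With at most 1 per day and 7 work items, at least 7 days are needed.
Launch can't be placed before day 4, so the schedule must run through at least day 4.
7 works (last occupied day: day 7): for example Refactor -> day 3; Prototype -> day 6; Docs -> day 5; Launch -> day 4; Audit -> day 7; Sync -> day 2; Design -> day 1.

7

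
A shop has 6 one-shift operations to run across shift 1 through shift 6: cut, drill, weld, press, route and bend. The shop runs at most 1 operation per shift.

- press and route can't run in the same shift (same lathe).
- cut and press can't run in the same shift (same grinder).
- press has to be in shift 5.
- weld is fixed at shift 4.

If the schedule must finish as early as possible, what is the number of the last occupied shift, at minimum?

shift 6

With at most 1 per shift and 6 operations, at least 6 shifts are needed.
press can't be placed before shift 5, so the schedule must run through at least shift 5.
6 works (last occupied shift: shift 6): for example bend=shift 6; cut=shift 1; weld=shift 4; route=shift 3; drill=shift 2; press=shift 5.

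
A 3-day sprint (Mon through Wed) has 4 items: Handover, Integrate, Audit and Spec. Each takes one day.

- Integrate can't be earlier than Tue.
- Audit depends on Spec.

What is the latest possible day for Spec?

Tue

Downstream work caps Spec at Tue.
Spec at Tue is achievable: Audit -> Wed, Integrate -> Tue, Spec -> Tue, Handover -> Mon.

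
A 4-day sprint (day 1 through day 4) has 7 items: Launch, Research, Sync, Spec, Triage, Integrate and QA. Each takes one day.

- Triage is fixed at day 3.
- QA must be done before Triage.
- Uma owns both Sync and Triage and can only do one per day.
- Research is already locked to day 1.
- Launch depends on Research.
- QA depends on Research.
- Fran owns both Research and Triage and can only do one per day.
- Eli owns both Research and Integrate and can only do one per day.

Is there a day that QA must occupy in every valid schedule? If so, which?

day 2

Research is fixed at day 1 and must come before QA, so QA is at least day 2.
Triage is fixed at day 3 and must come after QA, so QA is at most day 2.
So QA must be day 2.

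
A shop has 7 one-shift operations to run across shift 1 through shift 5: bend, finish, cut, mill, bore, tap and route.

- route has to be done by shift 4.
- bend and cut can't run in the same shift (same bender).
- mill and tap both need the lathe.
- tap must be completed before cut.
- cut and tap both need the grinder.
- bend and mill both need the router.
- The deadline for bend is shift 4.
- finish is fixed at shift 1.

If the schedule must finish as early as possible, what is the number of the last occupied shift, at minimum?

The precedence chain requires at least 2 distinct shifts.
2 works (last occupied shift: shift 2): for example route in shift 1, bend in shift 1, mill in shift 2, cut in shift 2, finish in shift 1, bore in shift 1, tap in shift 1.

shift 2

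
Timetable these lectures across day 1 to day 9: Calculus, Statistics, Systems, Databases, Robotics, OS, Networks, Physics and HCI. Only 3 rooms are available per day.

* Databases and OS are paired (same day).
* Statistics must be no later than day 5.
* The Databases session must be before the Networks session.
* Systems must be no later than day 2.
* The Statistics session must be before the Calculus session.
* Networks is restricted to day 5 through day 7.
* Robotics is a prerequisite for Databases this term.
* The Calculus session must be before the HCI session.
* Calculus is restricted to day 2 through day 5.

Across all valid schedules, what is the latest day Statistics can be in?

Statistics's own window allows nothing later than day 5; downstream work caps Statistics at day 4.
Statistics at day 4 is achievable: OS=day 2, Robotics=day 1, HCI=day 6, Calculus=day 5, Databases=day 2, Networks=day 5, Physics=day 1, Statistics=day 4, Systems=day 1.

day 4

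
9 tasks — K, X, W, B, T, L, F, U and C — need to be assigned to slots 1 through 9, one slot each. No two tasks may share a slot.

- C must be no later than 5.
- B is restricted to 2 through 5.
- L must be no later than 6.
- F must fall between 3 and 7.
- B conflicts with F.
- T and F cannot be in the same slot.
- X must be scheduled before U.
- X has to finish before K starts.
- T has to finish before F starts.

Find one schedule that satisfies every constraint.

B=2, F=3, W=9, L=5, C=4, X=6, K=7, U=8, T=1

Checking: T(1) before F(3); X(6) before K(7); X(6) before U(8); T(1) != F(3); B(2) != F(3); L=5 in [1,6]; C=4 in [1,5]; B=2 in [2,5]; F=3 in [3,7]; max 1 per slot (cap 1).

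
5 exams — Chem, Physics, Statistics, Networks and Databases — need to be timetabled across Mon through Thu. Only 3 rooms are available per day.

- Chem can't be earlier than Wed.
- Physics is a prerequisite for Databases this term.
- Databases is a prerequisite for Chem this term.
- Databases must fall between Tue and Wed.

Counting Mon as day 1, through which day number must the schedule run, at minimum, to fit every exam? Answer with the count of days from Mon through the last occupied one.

3 days

The precedence chain requires at least 3 distinct days.
With at most 3 per day and 5 exams, at least 2 days are needed.
3 works (last occupied day: Wed): for example Statistics=Mon; Networks=Mon; Chem=Wed; Databases=Tue; Physics=Mon.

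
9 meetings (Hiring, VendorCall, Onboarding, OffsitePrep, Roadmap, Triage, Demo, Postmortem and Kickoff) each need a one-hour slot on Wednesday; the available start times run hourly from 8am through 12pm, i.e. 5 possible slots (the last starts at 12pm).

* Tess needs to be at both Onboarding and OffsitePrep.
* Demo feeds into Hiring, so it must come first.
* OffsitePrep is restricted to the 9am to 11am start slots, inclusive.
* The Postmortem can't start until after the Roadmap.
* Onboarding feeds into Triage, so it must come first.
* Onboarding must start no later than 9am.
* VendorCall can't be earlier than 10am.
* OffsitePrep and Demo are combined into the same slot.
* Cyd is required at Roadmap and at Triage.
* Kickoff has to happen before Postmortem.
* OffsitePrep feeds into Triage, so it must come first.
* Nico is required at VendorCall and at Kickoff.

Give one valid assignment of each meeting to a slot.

Roadmap -> 8am, Triage -> 10am, Kickoff -> 8am, Demo -> 9am, Hiring -> 10am, OffsitePrep -> 9am, Postmortem -> 9am, Onboarding -> 8am, VendorCall -> 10am

Checking: OffsitePrep(9am) before Triage(10am); Roadmap(8am) before Postmortem(9am); Kickoff(8am) before Postmortem(9am); Demo(9am) before Hiring(10am); Onboarding(8am) before Triage(10am); VendorCall(10am) != Kickoff(8am); Roadmap(8am) != Triage(10am); Onboarding(8am) != OffsitePrep(9am); OffsitePrep = Demo = 9am; VendorCall=10am in [10am,12pm]; OffsitePrep=9am in [9am,11am]; Onboarding=8am in [8am,9am].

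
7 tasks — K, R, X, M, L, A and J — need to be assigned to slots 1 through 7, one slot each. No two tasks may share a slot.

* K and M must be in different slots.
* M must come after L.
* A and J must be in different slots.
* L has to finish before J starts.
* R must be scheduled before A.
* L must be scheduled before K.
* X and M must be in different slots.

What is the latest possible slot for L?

Downstream work caps L at 6.
L at 4 is achievable: M -> 6; J -> 7; A -> 2; R -> 1; K -> 5; X -> 3; L -> 4.
Nothing later works — the conflict and capacity constraints rule out every slot after 4.

4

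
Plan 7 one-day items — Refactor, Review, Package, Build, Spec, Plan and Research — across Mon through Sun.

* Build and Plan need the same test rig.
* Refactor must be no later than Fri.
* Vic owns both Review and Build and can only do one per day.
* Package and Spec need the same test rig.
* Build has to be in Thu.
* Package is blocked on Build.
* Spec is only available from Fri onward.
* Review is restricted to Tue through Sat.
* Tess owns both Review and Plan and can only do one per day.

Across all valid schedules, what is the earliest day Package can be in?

Precedence pushes Package to at least Fri.
Package at Fri is achievable: Review -> Tue, Build -> Thu, Package -> Fri, Spec -> Sat, Research -> Mon, Refactor -> Mon, Plan -> Mon.

Fri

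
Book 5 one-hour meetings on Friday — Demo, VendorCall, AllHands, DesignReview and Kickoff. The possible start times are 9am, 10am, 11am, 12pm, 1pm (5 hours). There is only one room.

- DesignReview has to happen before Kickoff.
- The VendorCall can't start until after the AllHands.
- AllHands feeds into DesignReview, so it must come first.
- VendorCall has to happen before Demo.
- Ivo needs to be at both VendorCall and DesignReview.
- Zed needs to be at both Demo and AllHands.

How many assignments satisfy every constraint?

6

Splitting on Demo: it can be 11am (1), 12pm (2), 1pm (3). Listing each branch's schedules as (VendorCall, AllHands, DesignReview, Kickoff):
Demo=11am: (10am,9am,12pm,1pm) — 1.
Demo=12pm: (10am,9am,11am,1pm) (11am,9am,10am,1pm) — 2.
Demo=1pm: (10am,9am,11am,12pm) (11am,9am,10am,12pm) (12pm,9am,10am,11am) — 3.
Summing: 1 + 2 + 3 = 6.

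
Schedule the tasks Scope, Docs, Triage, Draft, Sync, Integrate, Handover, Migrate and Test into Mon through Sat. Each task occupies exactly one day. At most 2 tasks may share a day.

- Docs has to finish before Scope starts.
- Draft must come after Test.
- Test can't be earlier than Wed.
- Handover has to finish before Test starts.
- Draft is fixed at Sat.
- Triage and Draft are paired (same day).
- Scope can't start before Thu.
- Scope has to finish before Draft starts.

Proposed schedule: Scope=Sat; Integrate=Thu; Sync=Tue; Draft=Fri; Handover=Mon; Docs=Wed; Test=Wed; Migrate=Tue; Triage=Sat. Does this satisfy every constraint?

Docs has to finish before Scope starts — holds.
Test can't be earlier than Wed — holds.
Scope can't start before Thu — holds.
Draft is fixed at Sat — violated.
At most 2 tasks may share a day — holds.
Triage and Draft are paired (same day) — violated.
Scope has to finish before Draft starts — violated.
Draft must come after Test — holds.
Handover has to finish before Test starts — holds.

No — it violates: Scope has to finish before Draft starts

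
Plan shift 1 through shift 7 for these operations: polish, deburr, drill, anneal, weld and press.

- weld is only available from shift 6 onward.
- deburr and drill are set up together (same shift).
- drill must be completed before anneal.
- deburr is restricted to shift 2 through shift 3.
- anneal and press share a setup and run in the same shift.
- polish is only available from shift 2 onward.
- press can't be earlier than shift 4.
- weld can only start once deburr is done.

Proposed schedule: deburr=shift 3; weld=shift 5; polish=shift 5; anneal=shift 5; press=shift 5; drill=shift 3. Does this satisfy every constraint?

No. weld is only available from shift 6 onward is not satisfied.

drill must be completed before anneal — holds.
polish is only available from shift 2 onward — holds.
deburr is restricted to shift 2 through shift 3 — holds.
weld is only available from shift 6 onward — violated.
anneal and press share a setup and run in the same shift — holds.
press can't be earlier than shift 4 — holds.
weld can only start once deburr is done — holds.
deburr and drill are set up together (same shift) — holds.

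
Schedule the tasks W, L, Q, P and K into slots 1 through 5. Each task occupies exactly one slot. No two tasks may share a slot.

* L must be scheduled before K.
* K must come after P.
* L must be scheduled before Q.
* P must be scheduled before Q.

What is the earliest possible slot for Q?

Precedence pushes Q to at least 2.
Q at 3 is achievable: P=2; W=5; L=1; K=4; Q=3.
Nothing earlier works — the capacity limit rule out every slot before 3.

3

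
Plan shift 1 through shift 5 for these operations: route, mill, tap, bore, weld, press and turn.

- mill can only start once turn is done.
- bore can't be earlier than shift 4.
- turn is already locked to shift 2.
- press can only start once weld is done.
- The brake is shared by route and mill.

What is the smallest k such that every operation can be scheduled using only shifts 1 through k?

The precedence chain requires at least 2 distinct shifts.
bore can't be placed before shift 4, so the schedule must run through at least shift 4.
4 works (last occupied shift: shift 4): for example press=shift 2, bore=shift 4, turn=shift 2, mill=shift 3, route=shift 1, tap=shift 1, weld=shift 1.

4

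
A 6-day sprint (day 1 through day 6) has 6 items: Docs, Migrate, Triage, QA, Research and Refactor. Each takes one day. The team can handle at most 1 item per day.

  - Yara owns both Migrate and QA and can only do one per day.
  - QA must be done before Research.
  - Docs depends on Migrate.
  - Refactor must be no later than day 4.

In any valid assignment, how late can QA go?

day 5

Downstream work caps QA at day 5.
QA at day 5 is achievable: Migrate=day 2; Refactor=day 1; Triage=day 4; QA=day 5; Docs=day 3; Research=day 6.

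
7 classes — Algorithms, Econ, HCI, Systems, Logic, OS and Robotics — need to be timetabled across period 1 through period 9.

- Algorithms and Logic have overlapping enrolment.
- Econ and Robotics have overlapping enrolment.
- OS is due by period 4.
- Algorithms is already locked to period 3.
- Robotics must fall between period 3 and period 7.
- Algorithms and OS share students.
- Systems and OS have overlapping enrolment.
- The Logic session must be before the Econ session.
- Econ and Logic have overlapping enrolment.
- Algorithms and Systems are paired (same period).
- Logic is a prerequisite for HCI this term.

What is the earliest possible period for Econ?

Precedence pushes Econ to at least period 2.
Econ at period 2 is achievable: Econ=period 2, Algorithms=period 3, OS=period 1, Robotics=period 3, Logic=period 1, HCI=period 2, Systems=period 3.

period 2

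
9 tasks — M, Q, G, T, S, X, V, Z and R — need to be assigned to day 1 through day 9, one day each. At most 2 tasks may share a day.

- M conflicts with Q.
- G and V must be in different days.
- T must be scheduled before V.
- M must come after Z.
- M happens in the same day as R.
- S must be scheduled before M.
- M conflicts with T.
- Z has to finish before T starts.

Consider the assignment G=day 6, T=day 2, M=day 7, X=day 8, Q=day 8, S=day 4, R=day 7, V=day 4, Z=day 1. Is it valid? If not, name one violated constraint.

Valid

Z has to finish before T starts — holds.
M must come after Z — holds.
M conflicts with Q — holds.
T must be scheduled before V — holds.
G and V must be in different days — holds.
At most 2 tasks may share a day — holds.
M happens in the same day as R — holds.
M conflicts with T — holds.
S must be scheduled before M — holds.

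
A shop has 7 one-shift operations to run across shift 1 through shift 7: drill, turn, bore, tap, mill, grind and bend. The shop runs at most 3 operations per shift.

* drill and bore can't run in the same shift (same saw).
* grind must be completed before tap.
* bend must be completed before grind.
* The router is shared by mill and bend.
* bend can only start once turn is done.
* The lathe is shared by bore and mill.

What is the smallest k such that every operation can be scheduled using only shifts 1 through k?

4 shifts

The precedence chain requires at least 4 distinct shifts.
With at most 3 per shift and 7 operations, at least 3 shifts are needed.
4 works (last occupied shift: shift 4): for example mill=shift 1, grind=shift 3, turn=shift 1, bend=shift 2, drill=shift 1, tap=shift 4, bore=shift 2.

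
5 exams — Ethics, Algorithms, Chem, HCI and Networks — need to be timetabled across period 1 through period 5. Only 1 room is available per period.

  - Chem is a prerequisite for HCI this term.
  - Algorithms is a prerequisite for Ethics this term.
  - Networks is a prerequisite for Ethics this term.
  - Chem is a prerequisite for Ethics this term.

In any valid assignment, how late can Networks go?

Downstream work caps Networks at period 4.
Networks at period 4 is achievable: HCI in period 3; Networks in period 4; Ethics in period 5; Algorithms in period 2; Chem in period 1.

period 4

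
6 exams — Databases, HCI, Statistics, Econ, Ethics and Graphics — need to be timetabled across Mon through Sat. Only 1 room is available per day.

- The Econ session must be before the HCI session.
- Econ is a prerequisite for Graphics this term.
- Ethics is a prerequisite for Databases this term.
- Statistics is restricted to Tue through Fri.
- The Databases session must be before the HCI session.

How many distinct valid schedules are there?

36

Splitting on Databases: it can be Tue (6), Wed (10), Thu (11), Fri (9). Listing each branch's schedules as (HCI, Statistics, Econ, Ethics, Graphics):
Databases=Tue: (Thu,Fri,Wed,Mon,Sat) (Fri,Wed,Thu,Mon,Sat) (Fri,Thu,Wed,Mon,Sat) (Sat,Wed,Thu,Mon,Fri) (Sat,Thu,Wed,Mon,Fri) (Sat,Fri,Wed,Mon,Thu) — 6.
Databases=Wed: (Thu,Fri,Mon,Tue,Sat) (Thu,Fri,Tue,Mon,Sat) (Fri,Tue,Thu,Mon,Sat) (Fri,Thu,Mon,Tue,Sat) (Fri,Thu,Tue,Mon,Sat) (Sat,Tue,Thu,Mon,Fri) (Sat,Thu,Mon,Tue,Fri) (Sat,Thu,Tue,Mon,Fri) (Sat,Fri,Mon,Tue,Thu) (Sat,Fri,Tue,Mon,Thu) — 10.
Databases=Thu: (Fri,Tue,Mon,Wed,Sat) (Fri,Tue,Wed,Mon,Sat) (Fri,Wed,Mon,Tue,Sat) (Fri,Wed,Tue,Mon,Sat) (Sat,Tue,Mon,Wed,Fri) (Sat,Tue,Wed,Mon,Fri) (Sat,Wed,Mon,Tue,Fri) (Sat,Wed,Tue,Mon,Fri) (Sat,Fri,Mon,Tue,Wed) (Sat,Fri,Mon,Wed,Tue) (Sat,Fri,Tue,Mon,Wed) — 11.
Databases=Fri: (Sat,Tue,Mon,Wed,Thu) (Sat,Tue,Mon,Thu,Wed) (Sat,Tue,Wed,Mon,Thu) (Sat,Wed,Mon,Tue,Thu) (Sat,Wed,Mon,Thu,Tue) (Sat,Wed,Tue,Mon,Thu) (Sat,Thu,Mon,Tue,Wed) (Sat,Thu,Mon,Wed,Tue) (Sat,Thu,Tue,Mon,Wed) — 9.
Summing: 6 + 10 + 11 + 9 = 36.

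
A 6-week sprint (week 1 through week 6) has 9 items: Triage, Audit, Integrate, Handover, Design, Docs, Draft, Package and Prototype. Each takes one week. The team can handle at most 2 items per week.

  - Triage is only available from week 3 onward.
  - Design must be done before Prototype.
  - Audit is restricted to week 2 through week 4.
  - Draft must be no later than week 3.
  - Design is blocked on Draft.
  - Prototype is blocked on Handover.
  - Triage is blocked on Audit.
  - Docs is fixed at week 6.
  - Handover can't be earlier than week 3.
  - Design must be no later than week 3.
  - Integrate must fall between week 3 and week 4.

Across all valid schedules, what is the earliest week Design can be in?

week 2

Precedence pushes Design to at least week 2; Design's own window allows nothing later than week 3.
Design at week 2 is achievable: Package in week 1, Docs in week 6, Triage in week 3, Design in week 2, Integrate in week 3, Draft in week 1, Prototype in week 5, Audit in week 2, Handover in week 4.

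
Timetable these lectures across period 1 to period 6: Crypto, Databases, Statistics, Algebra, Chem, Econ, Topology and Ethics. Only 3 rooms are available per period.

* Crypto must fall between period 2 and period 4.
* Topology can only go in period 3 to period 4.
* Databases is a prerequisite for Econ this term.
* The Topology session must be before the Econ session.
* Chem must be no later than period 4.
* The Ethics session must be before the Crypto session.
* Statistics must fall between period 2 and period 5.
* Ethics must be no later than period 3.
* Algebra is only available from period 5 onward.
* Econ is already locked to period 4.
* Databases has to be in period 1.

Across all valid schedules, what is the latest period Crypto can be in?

Crypto is available from period 2; Crypto's own window allows nothing later than period 4.
Crypto at period 4 is achievable: Chem=period 1, Databases=period 1, Econ=period 4, Ethics=period 1, Algebra=period 5, Statistics=period 2, Crypto=period 4, Topology=period 3.

period 4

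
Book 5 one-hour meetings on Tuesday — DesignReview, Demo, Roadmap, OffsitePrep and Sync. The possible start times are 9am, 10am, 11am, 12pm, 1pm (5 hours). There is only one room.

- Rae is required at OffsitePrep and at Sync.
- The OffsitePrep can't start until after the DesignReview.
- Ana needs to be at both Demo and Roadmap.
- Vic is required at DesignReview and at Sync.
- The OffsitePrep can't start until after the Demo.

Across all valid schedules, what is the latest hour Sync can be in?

1pm

Sync at 1pm is achievable: OffsitePrep in 11am, Roadmap in 12pm, Sync in 1pm, DesignReview in 9am, Demo in 10am.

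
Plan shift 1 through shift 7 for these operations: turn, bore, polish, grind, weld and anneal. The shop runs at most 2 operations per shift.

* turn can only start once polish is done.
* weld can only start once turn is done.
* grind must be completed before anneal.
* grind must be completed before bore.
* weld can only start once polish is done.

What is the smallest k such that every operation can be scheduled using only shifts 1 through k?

3 shifts

The precedence chain requires at least 3 distinct shifts.
With at most 2 per shift and 6 operations, at least 3 shifts are needed.
3 works (last occupied shift: shift 3): for example weld=shift 3, polish=shift 1, bore=shift 2, anneal=shift 3, turn=shift 2, grind=shift 1.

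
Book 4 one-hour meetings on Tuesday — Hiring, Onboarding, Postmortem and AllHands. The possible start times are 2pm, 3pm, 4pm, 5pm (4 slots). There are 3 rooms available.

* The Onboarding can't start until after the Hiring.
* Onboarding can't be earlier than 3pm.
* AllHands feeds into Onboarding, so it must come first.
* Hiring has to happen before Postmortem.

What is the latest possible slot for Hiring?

Downstream work caps Hiring at 4pm.
Hiring at 4pm is achievable: Onboarding -> 5pm; Postmortem -> 5pm; AllHands -> 2pm; Hiring -> 4pm.

4pm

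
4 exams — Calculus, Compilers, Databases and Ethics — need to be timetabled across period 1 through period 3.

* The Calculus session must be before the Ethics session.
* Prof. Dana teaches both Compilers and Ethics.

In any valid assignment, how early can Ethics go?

Precedence pushes Ethics to at least period 2.
Ethics at period 2 is achievable: Databases=period 1, Calculus=period 1, Compilers=period 1, Ethics=period 2.

period 2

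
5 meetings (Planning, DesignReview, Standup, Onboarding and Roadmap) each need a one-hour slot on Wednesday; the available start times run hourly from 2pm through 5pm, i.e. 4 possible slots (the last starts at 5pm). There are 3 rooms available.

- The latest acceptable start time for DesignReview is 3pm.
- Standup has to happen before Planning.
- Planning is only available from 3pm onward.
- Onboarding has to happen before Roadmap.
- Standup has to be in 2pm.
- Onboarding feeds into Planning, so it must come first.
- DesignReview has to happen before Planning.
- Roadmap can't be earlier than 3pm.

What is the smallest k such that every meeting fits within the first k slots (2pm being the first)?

2

The precedence chain requires at least 2 distinct slots.
With at most 3 per slot and 5 meetings, at least 2 slots are needed.
2 works (last occupied slot: 3pm): for example Roadmap in 3pm; Onboarding in 2pm; Planning in 3pm; Standup in 2pm; DesignReview in 2pm.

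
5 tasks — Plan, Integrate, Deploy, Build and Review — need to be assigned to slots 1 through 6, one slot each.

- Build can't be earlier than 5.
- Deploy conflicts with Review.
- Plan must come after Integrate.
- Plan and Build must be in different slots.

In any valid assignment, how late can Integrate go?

5

Downstream work caps Integrate at 5.
Integrate at 5 is achievable: Review in 2, Deploy in 1, Plan in 6, Build in 5, Integrate in 5.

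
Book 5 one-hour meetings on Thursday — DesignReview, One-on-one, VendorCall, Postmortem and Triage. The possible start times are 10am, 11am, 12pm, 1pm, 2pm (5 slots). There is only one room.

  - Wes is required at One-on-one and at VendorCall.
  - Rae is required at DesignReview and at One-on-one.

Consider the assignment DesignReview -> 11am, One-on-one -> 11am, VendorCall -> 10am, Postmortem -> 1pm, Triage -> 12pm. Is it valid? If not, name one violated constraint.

Invalid. Rae is required at DesignReview and at One-on-one.

There is only one room — violated.
Wes is required at One-on-one and at VendorCall — holds.
Rae is required at DesignReview and at One-on-one — violated.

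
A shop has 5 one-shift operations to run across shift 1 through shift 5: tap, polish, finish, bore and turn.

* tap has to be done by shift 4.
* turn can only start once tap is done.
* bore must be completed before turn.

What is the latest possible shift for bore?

shift 4

Downstream work caps bore at shift 4.
bore at shift 4 is achievable: bore in shift 4, tap in shift 1, turn in shift 5, polish in shift 1, finish in shift 1.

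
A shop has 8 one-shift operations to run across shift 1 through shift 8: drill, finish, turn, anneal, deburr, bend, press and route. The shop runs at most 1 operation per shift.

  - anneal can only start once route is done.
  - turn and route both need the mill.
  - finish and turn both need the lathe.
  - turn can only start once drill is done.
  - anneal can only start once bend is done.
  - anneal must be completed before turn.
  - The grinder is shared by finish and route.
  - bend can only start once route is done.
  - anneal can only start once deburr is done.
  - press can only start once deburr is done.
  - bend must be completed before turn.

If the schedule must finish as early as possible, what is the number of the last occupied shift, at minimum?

The precedence chain requires at least 4 distinct shifts.
With at most 1 per shift and 8 operations, at least 8 shifts are needed.
8 works (last occupied shift: shift 8): for example turn=shift 6; route=shift 1; deburr=shift 3; bend=shift 2; anneal=shift 4; press=shift 7; drill=shift 5; finish=shift 8.

8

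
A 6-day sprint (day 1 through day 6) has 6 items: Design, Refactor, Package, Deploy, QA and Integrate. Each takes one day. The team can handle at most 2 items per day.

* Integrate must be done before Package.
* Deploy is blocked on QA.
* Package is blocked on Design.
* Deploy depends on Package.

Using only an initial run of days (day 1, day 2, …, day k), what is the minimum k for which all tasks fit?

3 days

The precedence chain requires at least 3 distinct days.
With at most 2 per day and 6 tasks, at least 3 days are needed.
3 works (last occupied day: day 3): for example Design=day 1; Refactor=day 3; Deploy=day 3; Package=day 2; QA=day 2; Integrate=day 1.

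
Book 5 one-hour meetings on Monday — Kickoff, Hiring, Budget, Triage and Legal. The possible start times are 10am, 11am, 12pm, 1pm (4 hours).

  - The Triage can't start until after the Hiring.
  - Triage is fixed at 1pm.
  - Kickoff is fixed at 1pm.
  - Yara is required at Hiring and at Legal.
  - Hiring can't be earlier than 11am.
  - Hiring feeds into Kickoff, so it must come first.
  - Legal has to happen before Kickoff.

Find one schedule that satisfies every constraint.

Triage -> 1pm, Budget -> 10am, Hiring -> 11am, Kickoff -> 1pm, Legal -> 10am

Checking: Hiring(11am) before Kickoff(1pm); Hiring(11am) before Triage(1pm); Legal(10am) before Kickoff(1pm); Hiring(11am) != Legal(10am); Hiring=11am in [11am,1pm]; Triage=1pm in [1pm,1pm]; Kickoff=1pm in [1pm,1pm].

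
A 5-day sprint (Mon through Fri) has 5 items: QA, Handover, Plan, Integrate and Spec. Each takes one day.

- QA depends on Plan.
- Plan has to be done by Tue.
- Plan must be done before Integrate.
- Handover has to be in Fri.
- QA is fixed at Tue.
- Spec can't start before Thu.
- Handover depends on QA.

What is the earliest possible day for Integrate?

Tue

Precedence pushes Integrate to at least Tue.
Integrate at Tue is achievable: Plan in Mon, Handover in Fri, QA in Tue, Integrate in Tue, Spec in Thu.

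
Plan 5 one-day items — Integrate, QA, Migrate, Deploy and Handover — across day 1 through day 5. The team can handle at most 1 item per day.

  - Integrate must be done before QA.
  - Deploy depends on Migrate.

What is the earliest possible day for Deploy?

Precedence pushes Deploy to at least day 2.
Deploy at day 2 is achievable: Migrate in day 1; Deploy in day 2; Integrate in day 3; Handover in day 5; QA in day 4.

day 2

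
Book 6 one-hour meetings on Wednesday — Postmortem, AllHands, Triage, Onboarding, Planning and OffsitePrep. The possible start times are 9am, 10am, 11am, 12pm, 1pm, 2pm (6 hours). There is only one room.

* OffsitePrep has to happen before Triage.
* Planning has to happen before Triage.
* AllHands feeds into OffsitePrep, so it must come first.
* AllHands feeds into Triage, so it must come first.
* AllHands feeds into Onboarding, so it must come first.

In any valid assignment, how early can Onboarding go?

10am

Precedence pushes Onboarding to at least 10am.
Onboarding at 10am is achievable: Triage in 1pm, Planning in 12pm, Postmortem in 2pm, Onboarding in 10am, OffsitePrep in 11am, AllHands in 9am.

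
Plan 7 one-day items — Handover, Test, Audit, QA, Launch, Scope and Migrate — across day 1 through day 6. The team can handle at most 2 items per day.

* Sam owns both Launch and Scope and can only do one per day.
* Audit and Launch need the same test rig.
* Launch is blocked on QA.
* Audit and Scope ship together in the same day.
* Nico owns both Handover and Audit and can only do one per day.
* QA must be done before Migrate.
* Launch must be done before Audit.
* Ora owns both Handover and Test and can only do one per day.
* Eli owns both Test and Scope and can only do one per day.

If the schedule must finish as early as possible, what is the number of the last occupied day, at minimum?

The precedence chain requires at least 3 distinct days.
With at most 2 per day and 7 tasks, at least 4 days are needed.
4 works (last occupied day: day 4): for example Scope=day 3, Launch=day 2, QA=day 1, Migrate=day 2, Audit=day 3, Test=day 4, Handover=day 1.

4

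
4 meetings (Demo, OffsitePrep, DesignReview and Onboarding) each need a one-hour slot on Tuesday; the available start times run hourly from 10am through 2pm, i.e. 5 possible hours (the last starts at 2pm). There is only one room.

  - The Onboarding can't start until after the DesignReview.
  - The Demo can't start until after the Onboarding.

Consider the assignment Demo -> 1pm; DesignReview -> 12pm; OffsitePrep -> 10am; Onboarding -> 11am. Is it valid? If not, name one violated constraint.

Invalid. The Onboarding can't start until after the DesignReview.

The Demo can't start until after the Onboarding — holds.
The Onboarding can't start until after the DesignReview — violated.
There is only one room — holds.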